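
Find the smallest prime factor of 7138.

2

7138 is even: 2 divides it.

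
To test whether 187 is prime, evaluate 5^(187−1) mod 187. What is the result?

60

5^1 ≡ 5 (mod 187)
5^2 ≡ 5^2 = 25 ≡ 25 (mod 187)
5^4 ≡ 25^2 = 625 ≡ 64 (mod 187)
5^8 ≡ 64^2 = 4096 ≡ 169 (mod 187)
5^16 ≡ 169^2 = 28561 ≡ 137 (mod 187)
5^32 ≡ 137^2 = 18769 ≡ 69 (mod 187)
5^64 ≡ 69^2 = 4761 ≡ 86 (mod 187)
5^128 ≡ 86^2 = 7396 ≡ 103 (mod 187)
186 = 128 + 32 + 16 + 8 + 2 in binary powers of 2.
So 5^186 ≡ 103 · 69 · 137 · 169 · 25 ≡ 60 (mod 187).
Since 60 ≠ 1, base 5 is a Fermat witness: 187 is composite.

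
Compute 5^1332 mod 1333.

838

5^1 ≡ 5 (mod 1333)
5^2 ≡ 5^2 = 25 ≡ 25 (mod 1333)
5^4 ≡ 25^2 = 625 ≡ 625 (mod 1333)
5^8 ≡ 625^2 = 390625 ≡ 56 (mod 1333)
5^16 ≡ 56^2 = 3136 ≡ 470 (mod 1333)
5^32 ≡ 470^2 = 220900 ≡ 955 (mod 1333)
5^64 ≡ 955^2 = 912025 ≡ 253 (mod 1333)
5^128 ≡ 253^2 = 64009 ≡ 25 (mod 1333)
5^256 ≡ 25^2 = 625 ≡ 625 (mod 1333)
5^512 ≡ 625^2 = 390625 ≡ 56 (mod 1333)
5^1024 ≡ 56^2 = 3136 ≡ 470 (mod 1333)
1332 = 1024 + 256 + 32 + 16 + 4 in binary powers of 2.
So 5^1332 ≡ 470 · 625 · 955 · 470 · 625 ≡ 838 (mod 1333).
Since 838 ≠ 1, base 5 is a Fermat witness: 1333 is composite.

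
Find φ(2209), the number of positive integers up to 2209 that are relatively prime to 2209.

2162

Factor: 2209 = 47^2.
φ(2209) = 47^1·(47−1) = 2162.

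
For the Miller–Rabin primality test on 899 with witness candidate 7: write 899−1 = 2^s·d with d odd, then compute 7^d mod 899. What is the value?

899 − 1 = 898 = 2^1 · 449, so d = 449.
7^1 ≡ 7 (mod 899)
7^2 ≡ 7^2 = 49 ≡ 49 (mod 899)
7^4 ≡ 49^2 = 2401 ≡ 603 (mod 899)
7^8 ≡ 603^2 = 363609 ≡ 413 (mod 899)
7^16 ≡ 413^2 = 170569 ≡ 658 (mod 899)
7^32 ≡ 658^2 = 432964 ≡ 545 (mod 899)
7^64 ≡ 545^2 = 297025 ≡ 355 (mod 899)
7^128 ≡ 355^2 = 126025 ≡ 165 (mod 899)
7^256 ≡ 165^2 = 27225 ≡ 255 (mod 899)
449 = 256 + 128 + 64 + 1 in binary powers of 2.
So 7^449 ≡ 255 · 165 · 355 · 7 ≡ 877 (mod 899).
Squaring chain: 877; never reaches −1, so base 7 is a Miller–Rabin witness that 899 is composite.

877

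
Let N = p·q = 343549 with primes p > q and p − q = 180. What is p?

Since p = q + 180, we have 343549 = q(q + 180), so q² + 180q − 343549 = 0.
Discriminant: 180² + 4·343549 = 32400 + 1374196 = 1406596; √1406596 = 1186.
q = (−180 + 1186)/2 = 503, and p = q + 180 = 683.
Check: 503 · 683 = 343549.

683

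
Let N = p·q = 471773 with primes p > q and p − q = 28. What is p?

Since p = q + 28, we have 471773 = q(q + 28), so q² + 28q − 471773 = 0.
Discriminant: 28² + 4·471773 = 784 + 1887092 = 1887876; √1887876 = 1374.
q = (−28 + 1374)/2 = 673, and p = q + 28 = 701.
Check: 673 · 701 = 471773.

701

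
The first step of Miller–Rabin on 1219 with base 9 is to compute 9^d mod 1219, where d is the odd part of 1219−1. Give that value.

282

1219 − 1 = 1218 = 2^1 · 609, so d = 609.
9^1 ≡ 9 (mod 1219)
9^2 ≡ 9^2 = 81 ≡ 81 (mod 1219)
9^4 ≡ 81^2 = 6561 ≡ 466 (mod 1219)
9^8 ≡ 466^2 = 217156 ≡ 174 (mod 1219)
9^16 ≡ 174^2 = 30276 ≡ 1020 (mod 1219)
9^32 ≡ 1020^2 = 1040400 ≡ 593 (mod 1219)
9^64 ≡ 593^2 = 351649 ≡ 577 (mod 1219)
9^128 ≡ 577^2 = 332929 ≡ 142 (mod 1219)
9^256 ≡ 142^2 = 20164 ≡ 660 (mod 1219)
9^512 ≡ 660^2 = 435600 ≡ 417 (mod 1219)
609 = 512 + 64 + 32 + 1 in binary powers of 2.
So 9^609 ≡ 417 · 577 · 593 · 9 ≡ 282 (mod 1219).
Squaring chain: 282; never reaches −1, so base 9 is a Miller–Rabin witness that 1219 is composite.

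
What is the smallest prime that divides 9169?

53

9169 is odd.
Digit sum 25, not divisible by 3.
Ends in 9: not divisible by 5.
7: 9169 = 7·1309 + 6
11: 9169 = 11·833 + 6
13: 9169 = 13·705 + 4
17: 9169 = 17·539 + 6
19: 9169 = 19·482 + 11
23: 9169 = 23·398 + 15
29: 9169 = 29·316 + 5
31: 9169 = 31·295 + 24
37: 9169 = 37·247 + 30
41: 9169 = 41·223 + 26
43: 9169 = 43·213 + 10
47: 9169 = 47·195 + 4
53: 9169 = 53·173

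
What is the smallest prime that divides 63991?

89

63991 is odd.
Digit sum 28, not divisible by 3.
Ends in 1: not divisible by 5.
7: 63991 = 7·9141 + 4
11: 63991 = 11·5817 + 4
13: 63991 = 13·4922 + 5
17: 63991 = 17·3764 + 3
19: 63991 = 19·3367 + 18
23: 63991 = 23·2782 + 5
29: 63991 = 29·2206 + 17
31: 63991 = 31·2064 + 7
37: 63991 = 37·1729 + 18
41: 63991 = 41·1560 + 31
43: 63991 = 43·1488 + 7
47: 63991 = 47·1361 + 24
53: 63991 = 53·1207 + 20
59: 63991 = 59·1084 + 35
61: 63991 = 61·1049 + 2
67: 63991 = 67·955 + 6
71: 63991 = 71·901 + 20
73: 63991 = 73·876 + 43
79: 63991 = 79·810 + 1
83: 63991 = 83·770 + 81
89: 63991 = 89·719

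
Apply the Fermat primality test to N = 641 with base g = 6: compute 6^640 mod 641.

6^1 ≡ 6 (mod 641)
6^2 ≡ 6^2 = 36 ≡ 36 (mod 641)
6^4 ≡ 36^2 = 1296 ≡ 14 (mod 641)
6^8 ≡ 14^2 = 196 ≡ 196 (mod 641)
6^16 ≡ 196^2 = 38416 ≡ 597 (mod 641)
6^32 ≡ 597^2 = 356409 ≡ 13 (mod 641)
6^64 ≡ 13^2 = 169 ≡ 169 (mod 641)
6^128 ≡ 169^2 = 28561 ≡ 357 (mod 641)
6^256 ≡ 357^2 = 127449 ≡ 531 (mod 641)
6^512 ≡ 531^2 = 281961 ≡ 562 (mod 641)
640 = 512 + 128 in binary powers of 2.
So 6^640 ≡ 562 · 357 ≡ 1 (mod 641).
Since the result is 1, base 6 gives no evidence that 641 is composite.

1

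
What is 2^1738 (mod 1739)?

1283

2^1 ≡ 2 (mod 1739)
2^2 ≡ 2^2 = 4 ≡ 4 (mod 1739)
2^4 ≡ 4^2 = 16 ≡ 16 (mod 1739)
2^8 ≡ 16^2 = 256 ≡ 256 (mod 1739)
2^16 ≡ 256^2 = 65536 ≡ 1193 (mod 1739)
2^32 ≡ 1193^2 = 1423249 ≡ 747 (mod 1739)
2^64 ≡ 747^2 = 558009 ≡ 1529 (mod 1739)
2^128 ≡ 1529^2 = 2337841 ≡ 625 (mod 1739)
2^256 ≡ 625^2 = 390625 ≡ 1089 (mod 1739)
2^512 ≡ 1089^2 = 1185921 ≡ 1662 (mod 1739)
2^1024 ≡ 1662^2 = 2762244 ≡ 712 (mod 1739)
1738 = 1024 + 512 + 128 + 64 + 8 + 2 in binary powers of 2.
So 2^1738 ≡ 712 · 1662 · 625 · 1529 · 256 · 4 ≡ 1283 (mod 1739).
Since 1283 ≠ 1, base 2 is a Fermat witness: 1739 is composite.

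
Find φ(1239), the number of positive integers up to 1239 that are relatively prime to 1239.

Factor: 1239 = 3 · 7 · 59.
φ(1239) = (3−1) · (7−1) · (59−1) = 2 · 6 · 58 = 696.

696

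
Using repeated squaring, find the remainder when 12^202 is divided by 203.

12^1 ≡ 12 (mod 203)
12^2 ≡ 12^2 = 144 ≡ 144 (mod 203)
12^4 ≡ 144^2 = 20736 ≡ 30 (mod 203)
12^8 ≡ 30^2 = 900 ≡ 88 (mod 203)
12^16 ≡ 88^2 = 7744 ≡ 30 (mod 203)
12^32 ≡ 30^2 = 900 ≡ 88 (mod 203)
12^64 ≡ 88^2 = 7744 ≡ 30 (mod 203)
12^128 ≡ 30^2 = 900 ≡ 88 (mod 203)
202 = 128 + 64 + 8 + 2 in binary powers of 2.
So 12^202 ≡ 88 · 30 · 88 · 144 ≡ 86 (mod 203).
Since 86 ≠ 1, base 12 is a Fermat witness: 203 is composite.

86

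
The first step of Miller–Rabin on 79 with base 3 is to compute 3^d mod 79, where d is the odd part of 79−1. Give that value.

78

79 − 1 = 78 = 2^1 · 39, so d = 39.
3^1 ≡ 3 (mod 79)
3^2 ≡ 3^2 = 9 ≡ 9 (mod 79)
3^4 ≡ 9^2 = 81 ≡ 2 (mod 79)
3^8 ≡ 2^2 = 4 ≡ 4 (mod 79)
3^16 ≡ 4^2 = 16 ≡ 16 (mod 79)
3^32 ≡ 16^2 = 256 ≡ 19 (mod 79)
39 = 32 + 4 + 2 + 1 in binary powers of 2.
So 3^39 ≡ 19 · 2 · 9 · 3 ≡ 78 (mod 79).
Since 3^d ≡ 78 (mod 79), base 3 does not prove 79 composite.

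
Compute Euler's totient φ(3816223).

Factor: 3816223 = 127 · 151 · 199.
φ(3816223) = (127−1) · (151−1) · (199−1) = 126 · 150 · 198 = 3742200.

3742200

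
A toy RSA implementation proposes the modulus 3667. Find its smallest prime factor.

3667 is odd.
Digit sum 22, not divisible by 3.
Ends in 7: not divisible by 5.
7: 3667 = 7·523 + 6
11: 3667 = 11·333 + 4
13: 3667 = 13·282 + 1
17: 3667 = 17·215 + 12
19: 3667 = 19·193

19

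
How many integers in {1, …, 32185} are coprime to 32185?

24960

Factor: 32185 = 5 · 41 · 157.
φ(32185) = (5−1) · (41−1) · (157−1) = 4 · 40 · 156 = 24960.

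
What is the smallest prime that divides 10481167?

79

10481167 is odd.
Digit sum 28, not divisible by 3.
Ends in 7: not divisible by 5.
7: 10481167 = 7·1497309 + 4
11: 10481167 = 11·952833 + 4
13: 10481167 = 13·806243 + 8
17: 10481167 = 17·616539 + 4
19: 10481167 = 19·551640 + 7
23: 10481167 = 23·455702 + 21
29: 10481167 = 29·361419 + 16
31: 10481167 = 31·338102 + 5
37: 10481167 = 37·283274 + 29
41: 10481167 = 41·255638 + 9
43: 10481167 = 43·243748 + 3
47: 10481167 = 47·223003 + 26
53: 10481167 = 53·197757 + 46
59: 10481167 = 59·177646 + 53
61: 10481167 = 61·171822 + 25
67: 10481167 = 67·156435 + 22
71: 10481167 = 71·147622 + 5
73: 10481167 = 73·143577 + 46
79: 10481167 = 79·132673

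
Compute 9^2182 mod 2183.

1196

9^1 ≡ 9 (mod 2183)
9^2 ≡ 9^2 = 81 ≡ 81 (mod 2183)
9^4 ≡ 81^2 = 6561 ≡ 12 (mod 2183)
9^8 ≡ 12^2 = 144 ≡ 144 (mod 2183)
9^16 ≡ 144^2 = 20736 ≡ 1089 (mod 2183)
9^32 ≡ 1089^2 = 1185921 ≡ 552 (mod 2183)
9^64 ≡ 552^2 = 304704 ≡ 1267 (mod 2183)
9^128 ≡ 1267^2 = 1605289 ≡ 784 (mod 2183)
9^256 ≡ 784^2 = 614656 ≡ 1233 (mod 2183)
9^512 ≡ 1233^2 = 1520289 ≡ 921 (mod 2183)
9^1024 ≡ 921^2 = 848241 ≡ 1237 (mod 2183)
9^2048 ≡ 1237^2 = 1530169 ≡ 2069 (mod 2183)
2182 = 2048 + 128 + 4 + 2 in binary powers of 2.
So 9^2182 ≡ 2069 · 784 · 12 · 81 ≡ 1196 (mod 2183).
Since 1196 ≠ 1, base 9 is a Fermat witness: 2183 is composite.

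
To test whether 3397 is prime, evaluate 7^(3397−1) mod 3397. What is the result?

3054

7^1 ≡ 7 (mod 3397)
7^2 ≡ 7^2 = 49 ≡ 49 (mod 3397)
7^4 ≡ 49^2 = 2401 ≡ 2401 (mod 3397)
7^8 ≡ 2401^2 = 5764801 ≡ 92 (mod 3397)
7^16 ≡ 92^2 = 8464 ≡ 1670 (mod 3397)
7^32 ≡ 1670^2 = 2788900 ≡ 3360 (mod 3397)
7^64 ≡ 3360^2 = 11289600 ≡ 1369 (mod 3397)
7^128 ≡ 1369^2 = 1874161 ≡ 2414 (mod 3397)
7^256 ≡ 2414^2 = 5827396 ≡ 1541 (mod 3397)
7^512 ≡ 1541^2 = 2374681 ≡ 178 (mod 3397)
7^1024 ≡ 178^2 = 31684 ≡ 1111 (mod 3397)
7^2048 ≡ 1111^2 = 1234321 ≡ 1210 (mod 3397)
3396 = 2048 + 1024 + 256 + 64 + 4 in binary powers of 2.
So 7^3396 ≡ 1210 · 1111 · 1541 · 1369 · 2401 ≡ 3054 (mod 3397).
Since 3054 ≠ 1, base 7 is a Fermat witness: 3397 is composite.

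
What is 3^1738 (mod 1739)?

1070

3^1 ≡ 3 (mod 1739)
3^2 ≡ 3^2 = 9 ≡ 9 (mod 1739)
3^4 ≡ 9^2 = 81 ≡ 81 (mod 1739)
3^8 ≡ 81^2 = 6561 ≡ 1344 (mod 1739)
3^16 ≡ 1344^2 = 1806336 ≡ 1254 (mod 1739)
3^32 ≡ 1254^2 = 1572516 ≡ 460 (mod 1739)
3^64 ≡ 460^2 = 211600 ≡ 1181 (mod 1739)
3^128 ≡ 1181^2 = 1394761 ≡ 83 (mod 1739)
3^256 ≡ 83^2 = 6889 ≡ 1672 (mod 1739)
3^512 ≡ 1672^2 = 2795584 ≡ 1011 (mod 1739)
3^1024 ≡ 1011^2 = 1022121 ≡ 1328 (mod 1739)
1738 = 1024 + 512 + 128 + 64 + 8 + 2 in binary powers of 2.
So 3^1738 ≡ 1328 · 1011 · 83 · 1181 · 1344 · 9 ≡ 1070 (mod 1739).
Since 1070 ≠ 1, base 3 is a Fermat witness: 1739 is composite.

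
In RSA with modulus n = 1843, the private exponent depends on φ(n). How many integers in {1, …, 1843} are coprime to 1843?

Factor: 1843 = 19 · 97.
φ(1843) = (19−1) · (97−1) = 18 · 96 = 1728.

1728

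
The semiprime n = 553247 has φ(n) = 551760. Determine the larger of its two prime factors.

761

φ(n) = (p−1)(q−1) = n − (p+q) + 1, so p + q = 553247 − 551760 + 1 = 1488.
p and q are the roots of t² − 1488t + 553247 = 0.
Discriminant: 1488² − 4·553247 = 2214144 − 2212988 = 1156; √1156 = 34.
q = (1488 − 34)/2 = 727, p = (1488 + 34)/2 = 761.
Check: 727 · 761 = 553247.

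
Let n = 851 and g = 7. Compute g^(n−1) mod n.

7^1 ≡ 7 (mod 851)
7^2 ≡ 7^2 = 49 ≡ 49 (mod 851)
7^4 ≡ 49^2 = 2401 ≡ 699 (mod 851)
7^8 ≡ 699^2 = 488601 ≡ 127 (mod 851)
7^16 ≡ 127^2 = 16129 ≡ 811 (mod 851)
7^32 ≡ 811^2 = 657721 ≡ 749 (mod 851)
7^64 ≡ 749^2 = 561001 ≡ 192 (mod 851)
7^128 ≡ 192^2 = 36864 ≡ 271 (mod 851)
7^256 ≡ 271^2 = 73441 ≡ 255 (mod 851)
7^512 ≡ 255^2 = 65025 ≡ 349 (mod 851)
850 = 512 + 256 + 64 + 16 + 2 in binary powers of 2.
So 7^850 ≡ 349 · 255 · 192 · 811 · 49 ≡ 255 (mod 851).
Since 255 ≠ 1, base 7 is a Fermat witness: 851 is composite.

255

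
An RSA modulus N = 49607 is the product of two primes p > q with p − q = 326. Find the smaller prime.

113

Since p = q + 326, we have 49607 = q(q + 326), so q² + 326q − 49607 = 0.
Discriminant: 326² + 4·49607 = 106276 + 198428 = 304704; √304704 = 552.
q = (−326 + 552)/2 = 113, and p = q + 326 = 439.
Check: 113 · 439 = 49607.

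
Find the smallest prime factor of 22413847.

73

22413847 is odd.
Digit sum 31, not divisible by 3.
Ends in 7: not divisible by 5.
7: 22413847 = 7·3201978 + 1
11: 22413847 = 11·2037622 + 5
13: 22413847 = 13·1724142 + 1
17: 22413847 = 17·1318461 + 10
19: 22413847 = 19·1179676 + 3
23: 22413847 = 23·974515 + 2
29: 22413847 = 29·772891 + 8
31: 22413847 = 31·723027 + 10
37: 22413847 = 37·605779 + 24
41: 22413847 = 41·546679 + 8
43: 22413847 = 43·521252 + 11
47: 22413847 = 47·476890 + 17
53: 22413847 = 53·422902 + 41
59: 22413847 = 59·379895 + 42
61: 22413847 = 61·367440 + 7
67: 22413847 = 67·334535 + 2
71: 22413847 = 71·315687 + 70
73: 22413847 = 73·307039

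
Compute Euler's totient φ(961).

Factor: 961 = 31^2.
φ(961) = 31^1·(31−1) = 930.

930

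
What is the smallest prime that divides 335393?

335393 is odd.
Digit sum 26, not divisible by 3.
Ends in 3: not divisible by 5.
7: 335393 = 7·47913 + 2
11: 335393 = 11·30490 + 3
13: 335393 = 13·25799 + 6
17: 335393 = 17·19729

17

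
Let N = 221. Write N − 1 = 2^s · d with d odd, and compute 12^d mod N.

221 − 1 = 220 = 2^2 · 55, so d = 55.
12^1 ≡ 12 (mod 221)
12^2 ≡ 12^2 = 144 ≡ 144 (mod 221)
12^4 ≡ 144^2 = 20736 ≡ 183 (mod 221)
12^8 ≡ 183^2 = 33489 ≡ 118 (mod 221)
12^16 ≡ 118^2 = 13924 ≡ 1 (mod 221)
12^32 ≡ 1^2 = 1 ≡ 1 (mod 221)
55 = 32 + 16 + 4 + 2 + 1 in binary powers of 2.
So 12^55 ≡ 1 · 1 · 183 · 144 · 12 ≡ 194 (mod 221).
Squaring chain: 194 → 66; never reaches −1, so base 12 is a Miller–Rabin witness that 221 is composite.

194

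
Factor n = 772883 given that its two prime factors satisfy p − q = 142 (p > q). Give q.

Since p = q + 142, we have 772883 = q(q + 142), so q² + 142q − 772883 = 0.
Discriminant: 142² + 4·772883 = 20164 + 3091532 = 3111696; √3111696 = 1764.
q = (−142 + 1764)/2 = 811, and p = q + 142 = 953.
Check: 811 · 953 = 772883.

811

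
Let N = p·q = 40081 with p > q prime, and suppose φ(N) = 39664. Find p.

φ(n) = (p−1)(q−1) = n − (p+q) + 1, so p + q = 40081 − 39664 + 1 = 418.
p and q are the roots of t² − 418t + 40081 = 0.
Discriminant: 418² − 4·40081 = 174724 − 160324 = 14400; √14400 = 120.
q = (418 − 120)/2 = 149, p = (418 + 120)/2 = 269.
Check: 149 · 269 = 40081.

269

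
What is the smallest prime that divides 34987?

34987 is odd.
Digit sum 31, not divisible by 3.
Ends in 7: not divisible by 5.
7: 34987 = 7·4998 + 1
11: 34987 = 11·3180 + 7
13: 34987 = 13·2691 + 4
17: 34987 = 17·2058 + 1
19: 34987 = 19·1841 + 8
23: 34987 = 23·1521 + 4
29: 34987 = 29·1206 + 13
31: 34987 = 31·1128 + 19
37: 34987 = 37·945 + 22
41: 34987 = 41·853 + 14
43: 34987 = 43·813 + 28
47: 34987 = 47·744 + 19
53: 34987 = 53·660 + 7
59: 34987 = 59·593

59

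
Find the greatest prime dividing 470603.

79

470603 = 7 · 67229
67229 = 23 · 2923
2923 = 37 · 79
79 is prime.
So 470603 = 7 · 23 · 37 · 79; the largest prime factor is 79.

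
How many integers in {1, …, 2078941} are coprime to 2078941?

Factor: 2078941 = 61 · 173 · 197.
φ(2078941) = (61−1) · (173−1) · (197−1) = 60 · 172 · 196 = 2022720.

2022720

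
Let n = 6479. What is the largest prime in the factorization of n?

6479 = 11 · 589
589 = 19 · 31
31 is prime.
So 6479 = 11 · 19 · 31; the largest prime factor is 31.

31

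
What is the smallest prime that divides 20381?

20381 is odd.
Digit sum 14, not divisible by 3.
Ends in 1: not divisible by 5.
7: 20381 = 7·2911 + 4
11: 20381 = 11·1852 + 9
13: 20381 = 13·1567 + 10
17: 20381 = 17·1198 + 15
19: 20381 = 19·1072 + 13
23: 20381 = 23·886 + 3
29: 20381 = 29·702 + 23
31: 20381 = 31·657 + 14
37: 20381 = 37·550 + 31
41: 20381 = 41·497 + 4
43: 20381 = 43·473 + 42
47: 20381 = 47·433 + 30
53: 20381 = 53·384 + 29
59: 20381 = 59·345 + 26
61: 20381 = 61·334 + 7
67: 20381 = 67·304 + 13
71: 20381 = 71·287 + 4
73: 20381 = 73·279 + 14
79: 20381 = 79·257 + 78
83: 20381 = 83·245 + 46
89: 20381 = 89·229

89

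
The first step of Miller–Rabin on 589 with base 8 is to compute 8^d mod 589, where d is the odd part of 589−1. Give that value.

589 − 1 = 588 = 2^2 · 147, so d = 147.
8^1 ≡ 8 (mod 589)
8^2 ≡ 8^2 = 64 ≡ 64 (mod 589)
8^4 ≡ 64^2 = 4096 ≡ 562 (mod 589)
8^8 ≡ 562^2 = 315844 ≡ 140 (mod 589)
8^16 ≡ 140^2 = 19600 ≡ 163 (mod 589)
8^32 ≡ 163^2 = 26569 ≡ 64 (mod 589)
8^64 ≡ 64^2 = 4096 ≡ 562 (mod 589)
8^128 ≡ 562^2 = 315844 ≡ 140 (mod 589)
147 = 128 + 16 + 2 + 1 in binary powers of 2.
So 8^147 ≡ 140 · 163 · 64 · 8 ≡ 436 (mod 589).
Squaring chain: 436 → 438; never reaches −1, so base 8 is a Miller–Rabin witness that 589 is composite.

436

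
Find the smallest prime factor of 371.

371 is odd.
Digit sum 11, not divisible by 3.
Ends in 1: not divisible by 5.
7: 371 = 7·53

7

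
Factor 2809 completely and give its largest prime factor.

2809 = 53 · 53
53 = 53 · 1
So 2809 = 53^2; the largest prime factor is 53.

53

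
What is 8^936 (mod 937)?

1

8^1 ≡ 8 (mod 937)
8^2 ≡ 8^2 = 64 ≡ 64 (mod 937)
8^4 ≡ 64^2 = 4096 ≡ 348 (mod 937)
8^8 ≡ 348^2 = 121104 ≡ 231 (mod 937)
8^16 ≡ 231^2 = 53361 ≡ 889 (mod 937)
8^32 ≡ 889^2 = 790321 ≡ 430 (mod 937)
8^64 ≡ 430^2 = 184900 ≡ 311 (mod 937)
8^128 ≡ 311^2 = 96721 ≡ 210 (mod 937)
8^256 ≡ 210^2 = 44100 ≡ 61 (mod 937)
8^512 ≡ 61^2 = 3721 ≡ 910 (mod 937)
936 = 512 + 256 + 128 + 32 + 8 in binary powers of 2.
So 8^936 ≡ 910 · 61 · 210 · 430 · 231 ≡ 1 (mod 937).
Since the result is 1, base 8 gives no evidence that 937 is composite.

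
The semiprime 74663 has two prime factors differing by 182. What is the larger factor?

379

Since p = q + 182, we have 74663 = q(q + 182), so q² + 182q − 74663 = 0.
Discriminant: 182² + 4·74663 = 33124 + 298652 = 331776; √331776 = 576.
q = (−182 + 576)/2 = 197, and p = q + 182 = 379.
Check: 197 · 379 = 74663.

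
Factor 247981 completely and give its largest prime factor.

79

247981 = 43 · 5767
5767 = 73 · 79
79 is prime.
So 247981 = 43 · 73 · 79; the largest prime factor is 79.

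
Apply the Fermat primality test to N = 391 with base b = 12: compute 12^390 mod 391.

87

12^1 ≡ 12 (mod 391)
12^2 ≡ 12^2 = 144 ≡ 144 (mod 391)
12^4 ≡ 144^2 = 20736 ≡ 13 (mod 391)
12^8 ≡ 13^2 = 169 ≡ 169 (mod 391)
12^16 ≡ 169^2 = 28561 ≡ 18 (mod 391)
12^32 ≡ 18^2 = 324 ≡ 324 (mod 391)
12^64 ≡ 324^2 = 104976 ≡ 188 (mod 391)
12^128 ≡ 188^2 = 35344 ≡ 154 (mod 391)
12^256 ≡ 154^2 = 23716 ≡ 256 (mod 391)
390 = 256 + 128 + 4 + 2 in binary powers of 2.
So 12^390 ≡ 256 · 154 · 13 · 144 ≡ 87 (mod 391).
Since 87 ≠ 1, base 12 is a Fermat witness: 391 is composite.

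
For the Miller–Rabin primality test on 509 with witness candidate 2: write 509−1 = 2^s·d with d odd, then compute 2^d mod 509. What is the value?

509 − 1 = 508 = 2^2 · 127, so d = 127.
2^1 ≡ 2 (mod 509)
2^2 ≡ 2^2 = 4 ≡ 4 (mod 509)
2^4 ≡ 4^2 = 16 ≡ 16 (mod 509)
2^8 ≡ 16^2 = 256 ≡ 256 (mod 509)
2^16 ≡ 256^2 = 65536 ≡ 384 (mod 509)
2^32 ≡ 384^2 = 147456 ≡ 355 (mod 509)
2^64 ≡ 355^2 = 126025 ≡ 302 (mod 509)
127 = 64 + 32 + 16 + 8 + 4 + 2 + 1 in binary powers of 2.
So 2^127 ≡ 302 · 355 · 384 · 256 · 16 · 4 · 2 ≡ 301 (mod 509).
Squaring chain: 301 → 508; reaches −1, so base 2 does not prove 509 composite.

301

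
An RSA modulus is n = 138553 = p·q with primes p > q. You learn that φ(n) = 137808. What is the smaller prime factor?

349

φ(n) = (p−1)(q−1) = n − (p+q) + 1, so p + q = 138553 − 137808 + 1 = 746.
p and q are the roots of t² − 746t + 138553 = 0.
Discriminant: 746² − 4·138553 = 556516 − 554212 = 2304; √2304 = 48.
q = (746 − 48)/2 = 349, p = (746 + 48)/2 = 397.
Check: 349 · 397 = 138553.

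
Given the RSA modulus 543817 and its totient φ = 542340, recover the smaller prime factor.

691

φ(n) = (p−1)(q−1) = n − (p+q) + 1, so p + q = 543817 − 542340 + 1 = 1478.
p and q are the roots of t² − 1478t + 543817 = 0.
Discriminant: 1478² − 4·543817 = 2184484 − 2175268 = 9216; √9216 = 96.
q = (1478 − 96)/2 = 691, p = (1478 + 96)/2 = 787.
Check: 691 · 787 = 543817.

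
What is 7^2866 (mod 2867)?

7^1 ≡ 7 (mod 2867)
7^2 ≡ 7^2 = 49 ≡ 49 (mod 2867)
7^4 ≡ 49^2 = 2401 ≡ 2401 (mod 2867)
7^8 ≡ 2401^2 = 5764801 ≡ 2131 (mod 2867)
7^16 ≡ 2131^2 = 4541161 ≡ 2700 (mod 2867)
7^32 ≡ 2700^2 = 7290000 ≡ 2086 (mod 2867)
7^64 ≡ 2086^2 = 4351396 ≡ 2157 (mod 2867)
7^128 ≡ 2157^2 = 4652649 ≡ 2375 (mod 2867)
7^256 ≡ 2375^2 = 5640625 ≡ 1236 (mod 2867)
7^512 ≡ 1236^2 = 1527696 ≡ 2452 (mod 2867)
7^1024 ≡ 2452^2 = 6012304 ≡ 205 (mod 2867)
7^2048 ≡ 205^2 = 42025 ≡ 1887 (mod 2867)
2866 = 2048 + 512 + 256 + 32 + 16 + 2 in binary powers of 2.
So 7^2866 ≡ 1887 · 2452 · 1236 · 2086 · 2700 · 49 ≡ 1021 (mod 2867).
Since 1021 ≠ 1, base 7 is a Fermat witness: 2867 is composite.

1021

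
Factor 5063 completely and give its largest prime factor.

5063 = 61 · 83
83 is prime.
So 5063 = 61 · 83; the largest prime factor is 83.

83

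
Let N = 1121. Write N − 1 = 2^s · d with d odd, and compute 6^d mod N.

662

1121 − 1 = 1120 = 2^5 · 35, so d = 35.
6^1 ≡ 6 (mod 1121)
6^2 ≡ 6^2 = 36 ≡ 36 (mod 1121)
6^4 ≡ 36^2 = 1296 ≡ 175 (mod 1121)
6^8 ≡ 175^2 = 30625 ≡ 358 (mod 1121)
6^16 ≡ 358^2 = 128164 ≡ 370 (mod 1121)
6^32 ≡ 370^2 = 136900 ≡ 138 (mod 1121)
35 = 32 + 2 + 1 in binary powers of 2.
So 6^35 ≡ 138 · 36 · 6 ≡ 662 (mod 1121).
Squaring chain: 662 → 1054 → 5 → 25 → 625; never reaches −1, so base 6 is a Miller–Rabin witness that 1121 is composite.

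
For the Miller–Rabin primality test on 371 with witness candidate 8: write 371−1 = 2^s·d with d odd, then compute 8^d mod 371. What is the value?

71

371 − 1 = 370 = 2^1 · 185, so d = 185.
8^1 ≡ 8 (mod 371)
8^2 ≡ 8^2 = 64 ≡ 64 (mod 371)
8^4 ≡ 64^2 = 4096 ≡ 15 (mod 371)
8^8 ≡ 15^2 = 225 ≡ 225 (mod 371)
8^16 ≡ 225^2 = 50625 ≡ 169 (mod 371)
8^32 ≡ 169^2 = 28561 ≡ 365 (mod 371)
8^64 ≡ 365^2 = 133225 ≡ 36 (mod 371)
8^128 ≡ 36^2 = 1296 ≡ 183 (mod 371)
185 = 128 + 32 + 16 + 8 + 1 in binary powers of 2.
So 8^185 ≡ 183 · 365 · 169 · 225 · 8 ≡ 71 (mod 371).
Squaring chain: 71; never reaches −1, so base 8 is a Miller–Rabin witness that 371 is composite.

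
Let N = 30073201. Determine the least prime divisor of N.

97

30073201 is odd.
Digit sum 16, not divisible by 3.
Ends in 1: not divisible by 5.
7: 30073201 = 7·4296171 + 4
11: 30073201 = 11·2733927 + 4
13: 30073201 = 13·2313323 + 2
17: 30073201 = 17·1769011 + 14
19: 30073201 = 19·1582800 + 1
23: 30073201 = 23·1307530 + 11
29: 30073201 = 29·1037006 + 27
31: 30073201 = 31·970103 + 8
37: 30073201 = 37·812789 + 8
41: 30073201 = 41·733492 + 29
43: 30073201 = 43·699376 + 33
47: 30073201 = 47·639855 + 16
53: 30073201 = 53·567418 + 47
59: 30073201 = 59·509715 + 16
61: 30073201 = 61·493003 + 18
67: 30073201 = 67·448853 + 50
71: 30073201 = 71·423566 + 15
73: 30073201 = 73·411961 + 48
79: 30073201 = 79·380673 + 34
83: 30073201 = 83·362327 + 60
89: 30073201 = 89·337901 + 12
97: 30073201 = 97·310033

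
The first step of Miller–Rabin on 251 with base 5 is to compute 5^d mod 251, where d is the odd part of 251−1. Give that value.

251 − 1 = 250 = 2^1 · 125, so d = 125.
5^1 ≡ 5 (mod 251)
5^2 ≡ 5^2 = 25 ≡ 25 (mod 251)
5^4 ≡ 25^2 = 625 ≡ 123 (mod 251)
5^8 ≡ 123^2 = 15129 ≡ 69 (mod 251)
5^16 ≡ 69^2 = 4761 ≡ 243 (mod 251)
5^32 ≡ 243^2 = 59049 ≡ 64 (mod 251)
5^64 ≡ 64^2 = 4096 ≡ 80 (mod 251)
125 = 64 + 32 + 16 + 8 + 4 + 1 in binary powers of 2.
So 5^125 ≡ 80 · 64 · 243 · 69 · 123 · 5 ≡ 1 (mod 251).
Since 5^d ≡ 1 (mod 251), base 5 does not prove 251 composite.

1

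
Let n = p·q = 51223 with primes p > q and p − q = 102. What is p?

Since p = q + 102, we have 51223 = q(q + 102), so q² + 102q − 51223 = 0.
Discriminant: 102² + 4·51223 = 10404 + 204892 = 215296; √215296 = 464.
q = (−102 + 464)/2 = 181, and p = q + 102 = 283.
Check: 181 · 283 = 51223.

283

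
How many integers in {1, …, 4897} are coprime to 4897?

4756

Factor: 4897 = 59 · 83.
φ(4897) = (59−1) · (83−1) = 58 · 82 = 4756.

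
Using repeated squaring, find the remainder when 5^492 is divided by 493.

344

5^1 ≡ 5 (mod 493)
5^2 ≡ 5^2 = 25 ≡ 25 (mod 493)
5^4 ≡ 25^2 = 625 ≡ 132 (mod 493)
5^8 ≡ 132^2 = 17424 ≡ 169 (mod 493)
5^16 ≡ 169^2 = 28561 ≡ 460 (mod 493)
5^32 ≡ 460^2 = 211600 ≡ 103 (mod 493)
5^64 ≡ 103^2 = 10609 ≡ 256 (mod 493)
5^128 ≡ 256^2 = 65536 ≡ 460 (mod 493)
5^256 ≡ 460^2 = 211600 ≡ 103 (mod 493)
492 = 256 + 128 + 64 + 32 + 8 + 4 in binary powers of 2.
So 5^492 ≡ 103 · 460 · 256 · 103 · 169 · 132 ≡ 344 (mod 493).
Since 344 ≠ 1, base 5 is a Fermat witness: 493 is composite.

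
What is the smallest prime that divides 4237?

4237 is odd.
Digit sum 16, not divisible by 3.
Ends in 7: not divisible by 5.
7: 4237 = 7·605 + 2
11: 4237 = 11·385 + 2
13: 4237 = 13·325 + 12
17: 4237 = 17·249 + 4
19: 4237 = 19·223

19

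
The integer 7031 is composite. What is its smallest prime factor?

79

7031 is odd.
Digit sum 11, not divisible by 3.
Ends in 1: not divisible by 5.
7: 7031 = 7·1004 + 3
11: 7031 = 11·639 + 2
13: 7031 = 13·540 + 11
17: 7031 = 17·413 + 10
19: 7031 = 19·370 + 1
23: 7031 = 23·305 + 16
29: 7031 = 29·242 + 13
31: 7031 = 31·226 + 25
37: 7031 = 37·190 + 1
41: 7031 = 41·171 + 20
43: 7031 = 43·163 + 22
47: 7031 = 47·149 + 28
53: 7031 = 53·132 + 35
59: 7031 = 59·119 + 10
61: 7031 = 61·115 + 16
67: 7031 = 67·104 + 63
71: 7031 = 71·99 + 2
73: 7031 = 73·96 + 23
79: 7031 = 79·89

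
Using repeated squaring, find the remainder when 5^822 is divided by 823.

5^1 ≡ 5 (mod 823)
5^2 ≡ 5^2 = 25 ≡ 25 (mod 823)
5^4 ≡ 25^2 = 625 ≡ 625 (mod 823)
5^8 ≡ 625^2 = 390625 ≡ 523 (mod 823)
5^16 ≡ 523^2 = 273529 ≡ 293 (mod 823)
5^32 ≡ 293^2 = 85849 ≡ 257 (mod 823)
5^64 ≡ 257^2 = 66049 ≡ 209 (mod 823)
5^128 ≡ 209^2 = 43681 ≡ 62 (mod 823)
5^256 ≡ 62^2 = 3844 ≡ 552 (mod 823)
5^512 ≡ 552^2 = 304704 ≡ 194 (mod 823)
822 = 512 + 256 + 32 + 16 + 4 + 2 in binary powers of 2.
So 5^822 ≡ 194 · 552 · 257 · 293 · 625 · 25 ≡ 1 (mod 823).
Since the result is 1, base 5 gives no evidence that 823 is composite.

1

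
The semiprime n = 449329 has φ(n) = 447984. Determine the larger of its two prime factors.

φ(n) = (p−1)(q−1) = n − (p+q) + 1, so p + q = 449329 − 447984 + 1 = 1346.
p and q are the roots of t² − 1346t + 449329 = 0.
Discriminant: 1346² − 4·449329 = 1811716 − 1797316 = 14400; √14400 = 120.
q = (1346 − 120)/2 = 613, p = (1346 + 120)/2 = 733.
Check: 613 · 733 = 449329.

733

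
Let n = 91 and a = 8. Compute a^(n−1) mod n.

64

8^1 ≡ 8 (mod 91)
8^2 ≡ 8^2 = 64 ≡ 64 (mod 91)
8^4 ≡ 64^2 = 4096 ≡ 1 (mod 91)
8^8 ≡ 1^2 = 1 ≡ 1 (mod 91)
8^16 ≡ 1^2 = 1 ≡ 1 (mod 91)
8^32 ≡ 1^2 = 1 ≡ 1 (mod 91)
8^64 ≡ 1^2 = 1 ≡ 1 (mod 91)
90 = 64 + 16 + 8 + 2 in binary powers of 2.
So 8^90 ≡ 1 · 1 · 1 · 64 ≡ 64 (mod 91).
Since 64 ≠ 1, base 8 is a Fermat witness: 91 is composite.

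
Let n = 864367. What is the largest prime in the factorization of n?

864367 = 7 · 123481
123481 = 19 · 6499
6499 = 67 · 97
97 is prime.
So 864367 = 7 · 19 · 67 · 97; the largest prime factor is 97.

97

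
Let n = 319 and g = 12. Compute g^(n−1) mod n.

12^1 ≡ 12 (mod 319)
12^2 ≡ 12^2 = 144 ≡ 144 (mod 319)
12^4 ≡ 144^2 = 20736 ≡ 1 (mod 319)
12^8 ≡ 1^2 = 1 ≡ 1 (mod 319)
12^16 ≡ 1^2 = 1 ≡ 1 (mod 319)
12^32 ≡ 1^2 = 1 ≡ 1 (mod 319)
12^64 ≡ 1^2 = 1 ≡ 1 (mod 319)
12^128 ≡ 1^2 = 1 ≡ 1 (mod 319)
12^256 ≡ 1^2 = 1 ≡ 1 (mod 319)
318 = 256 + 32 + 16 + 8 + 4 + 2 in binary powers of 2.
So 12^318 ≡ 1 · 1 · 1 · 1 · 1 · 144 ≡ 144 (mod 319).
Since 144 ≠ 1, base 12 is a Fermat witness: 319 is composite.

144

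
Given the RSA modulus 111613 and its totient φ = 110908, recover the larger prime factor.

467

φ(n) = (p−1)(q−1) = n − (p+q) + 1, so p + q = 111613 − 110908 + 1 = 706.
p and q are the roots of t² − 706t + 111613 = 0.
Discriminant: 706² − 4·111613 = 498436 − 446452 = 51984; √51984 = 228.
q = (706 − 228)/2 = 239, p = (706 + 228)/2 = 467.
Check: 239 · 467 = 111613.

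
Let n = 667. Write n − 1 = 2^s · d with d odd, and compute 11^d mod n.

135

667 − 1 = 666 = 2^1 · 333, so d = 333.
11^1 ≡ 11 (mod 667)
11^2 ≡ 11^2 = 121 ≡ 121 (mod 667)
11^4 ≡ 121^2 = 14641 ≡ 634 (mod 667)
11^8 ≡ 634^2 = 401956 ≡ 422 (mod 667)
11^16 ≡ 422^2 = 178084 ≡ 662 (mod 667)
11^32 ≡ 662^2 = 438244 ≡ 25 (mod 667)
11^64 ≡ 25^2 = 625 ≡ 625 (mod 667)
11^128 ≡ 625^2 = 390625 ≡ 430 (mod 667)
11^256 ≡ 430^2 = 184900 ≡ 141 (mod 667)
333 = 256 + 64 + 8 + 4 + 1 in binary powers of 2.
So 11^333 ≡ 141 · 625 · 422 · 634 · 11 ≡ 135 (mod 667).
Squaring chain: 135; never reaches −1, so base 11 is a Miller–Rabin witness that 667 is composite.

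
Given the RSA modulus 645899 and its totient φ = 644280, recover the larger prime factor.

911

φ(n) = (p−1)(q−1) = n − (p+q) + 1, so p + q = 645899 − 644280 + 1 = 1620.
p and q are the roots of t² − 1620t + 645899 = 0.
Discriminant: 1620² − 4·645899 = 2624400 − 2583596 = 40804; √40804 = 202.
q = (1620 − 202)/2 = 709, p = (1620 + 202)/2 = 911.
Check: 709 · 911 = 645899.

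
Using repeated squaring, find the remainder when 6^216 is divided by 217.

6^1 ≡ 6 (mod 217)
6^2 ≡ 6^2 = 36 ≡ 36 (mod 217)
6^4 ≡ 36^2 = 1296 ≡ 211 (mod 217)
6^8 ≡ 211^2 = 44521 ≡ 36 (mod 217)
6^16 ≡ 36^2 = 1296 ≡ 211 (mod 217)
6^32 ≡ 211^2 = 44521 ≡ 36 (mod 217)
6^64 ≡ 36^2 = 1296 ≡ 211 (mod 217)
6^128 ≡ 211^2 = 44521 ≡ 36 (mod 217)
216 = 128 + 64 + 16 + 8 in binary powers of 2.
So 6^216 ≡ 36 · 211 · 211 · 36 ≡ 1 (mod 217).
Since the result is 1, base 6 gives no evidence that 217 is composite.

1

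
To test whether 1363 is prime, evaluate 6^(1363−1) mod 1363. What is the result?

6^1 ≡ 6 (mod 1363)
6^2 ≡ 6^2 = 36 ≡ 36 (mod 1363)
6^4 ≡ 36^2 = 1296 ≡ 1296 (mod 1363)
6^8 ≡ 1296^2 = 1679616 ≡ 400 (mod 1363)
6^16 ≡ 400^2 = 160000 ≡ 529 (mod 1363)
6^32 ≡ 529^2 = 279841 ≡ 426 (mod 1363)
6^64 ≡ 426^2 = 181476 ≡ 197 (mod 1363)
6^128 ≡ 197^2 = 38809 ≡ 645 (mod 1363)
6^256 ≡ 645^2 = 416025 ≡ 310 (mod 1363)
6^512 ≡ 310^2 = 96100 ≡ 690 (mod 1363)
6^1024 ≡ 690^2 = 476100 ≡ 413 (mod 1363)
1362 = 1024 + 256 + 64 + 16 + 2 in binary powers of 2.
So 6^1362 ≡ 413 · 310 · 197 · 529 · 36 ≡ 397 (mod 1363).
Since 397 ≠ 1, base 6 is a Fermat witness: 1363 is composite.

397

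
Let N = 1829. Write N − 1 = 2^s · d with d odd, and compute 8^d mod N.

1829 − 1 = 1828 = 2^2 · 457, so d = 457.
8^1 ≡ 8 (mod 1829)
8^2 ≡ 8^2 = 64 ≡ 64 (mod 1829)
8^4 ≡ 64^2 = 4096 ≡ 438 (mod 1829)
8^8 ≡ 438^2 = 191844 ≡ 1628 (mod 1829)
8^16 ≡ 1628^2 = 2650384 ≡ 163 (mod 1829)
8^32 ≡ 163^2 = 26569 ≡ 963 (mod 1829)
8^64 ≡ 963^2 = 927369 ≡ 66 (mod 1829)
8^128 ≡ 66^2 = 4356 ≡ 698 (mod 1829)
8^256 ≡ 698^2 = 487204 ≡ 690 (mod 1829)
457 = 256 + 128 + 64 + 8 + 1 in binary powers of 2.
So 8^457 ≡ 690 · 698 · 66 · 1628 · 8 ≡ 157 (mod 1829).
Squaring chain: 157 → 872; never reaches −1, so base 8 is a Miller–Rabin witness that 1829 is composite.

157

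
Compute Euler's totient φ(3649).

Factor: 3649 = 41 · 89.
φ(3649) = (41−1) · (89−1) = 40 · 88 = 3520.

3520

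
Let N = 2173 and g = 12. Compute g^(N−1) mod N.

148

12^1 ≡ 12 (mod 2173)
12^2 ≡ 12^2 = 144 ≡ 144 (mod 2173)
12^4 ≡ 144^2 = 20736 ≡ 1179 (mod 2173)
12^8 ≡ 1179^2 = 1390041 ≡ 1494 (mod 2173)
12^16 ≡ 1494^2 = 2232036 ≡ 365 (mod 2173)
12^32 ≡ 365^2 = 133225 ≡ 672 (mod 2173)
12^64 ≡ 672^2 = 451584 ≡ 1773 (mod 2173)
12^128 ≡ 1773^2 = 3143529 ≡ 1371 (mod 2173)
12^256 ≡ 1371^2 = 1879641 ≡ 2169 (mod 2173)
12^512 ≡ 2169^2 = 4704561 ≡ 16 (mod 2173)
12^1024 ≡ 16^2 = 256 ≡ 256 (mod 2173)
12^2048 ≡ 256^2 = 65536 ≡ 346 (mod 2173)
2172 = 2048 + 64 + 32 + 16 + 8 + 4 in binary powers of 2.
So 12^2172 ≡ 346 · 1773 · 672 · 365 · 1494 · 1179 ≡ 148 (mod 2173).
Since 148 ≠ 1, base 12 is a Fermat witness: 2173 is composite.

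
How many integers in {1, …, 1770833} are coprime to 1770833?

1724800

Factor: 1770833 = 89 · 101 · 197.
φ(1770833) = (89−1) · (101−1) · (197−1) = 88 · 100 · 196 = 1724800.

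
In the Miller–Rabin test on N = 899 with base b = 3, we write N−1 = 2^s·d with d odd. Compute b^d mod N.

641

899 − 1 = 898 = 2^1 · 449, so d = 449.
3^1 ≡ 3 (mod 899)
3^2 ≡ 3^2 = 9 ≡ 9 (mod 899)
3^4 ≡ 9^2 = 81 ≡ 81 (mod 899)
3^8 ≡ 81^2 = 6561 ≡ 268 (mod 899)
3^16 ≡ 268^2 = 71824 ≡ 803 (mod 899)
3^32 ≡ 803^2 = 644809 ≡ 226 (mod 899)
3^64 ≡ 226^2 = 51076 ≡ 732 (mod 899)
3^128 ≡ 732^2 = 535824 ≡ 20 (mod 899)
3^256 ≡ 20^2 = 400 ≡ 400 (mod 899)
449 = 256 + 128 + 64 + 1 in binary powers of 2.
So 3^449 ≡ 400 · 20 · 732 · 3 ≡ 641 (mod 899).
Squaring chain: 641; never reaches −1, so base 3 is a Miller–Rabin witness that 899 is composite.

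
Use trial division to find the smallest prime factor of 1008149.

1008149 is odd.
Digit sum 23, not divisible by 3.
Ends in 9: not divisible by 5.
7: 1008149 = 7·144021 + 2
11: 1008149 = 11·91649 + 10
13: 1008149 = 13·77549 + 12
17: 1008149 = 17·59302 + 15
19: 1008149 = 19·53060 + 9
23: 1008149 = 23·43832 + 13
29: 1008149 = 29·34763 + 22
31: 1008149 = 31·32520 + 29
37: 1008149 = 37·27247 + 10
41: 1008149 = 41·24589

41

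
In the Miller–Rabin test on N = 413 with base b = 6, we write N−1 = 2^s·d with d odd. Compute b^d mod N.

413 − 1 = 412 = 2^2 · 103, so d = 103.
6^1 ≡ 6 (mod 413)
6^2 ≡ 6^2 = 36 ≡ 36 (mod 413)
6^4 ≡ 36^2 = 1296 ≡ 57 (mod 413)
6^8 ≡ 57^2 = 3249 ≡ 358 (mod 413)
6^16 ≡ 358^2 = 128164 ≡ 134 (mod 413)
6^32 ≡ 134^2 = 17956 ≡ 197 (mod 413)
6^64 ≡ 197^2 = 38809 ≡ 400 (mod 413)
103 = 64 + 32 + 4 + 2 + 1 in binary powers of 2.
So 6^103 ≡ 400 · 197 · 57 · 36 · 6 ≡ 279 (mod 413).
Squaring chain: 279 → 197; never reaches −1, so base 6 is a Miller–Rabin witness that 413 is composite.

279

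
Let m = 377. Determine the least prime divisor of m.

377 is odd.
Digit sum 17, not divisible by 3.
Ends in 7: not divisible by 5.
7: 377 = 7·53 + 6
11: 377 = 11·34 + 3
13: 377 = 13·29

13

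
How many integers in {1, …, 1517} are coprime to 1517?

Factor: 1517 = 37 · 41.
φ(1517) = (37−1) · (41−1) = 36 · 40 = 1440.

1440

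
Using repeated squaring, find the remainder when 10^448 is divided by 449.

1

10^1 ≡ 10 (mod 449)
10^2 ≡ 10^2 = 100 ≡ 100 (mod 449)
10^4 ≡ 100^2 = 10000 ≡ 122 (mod 449)
10^8 ≡ 122^2 = 14884 ≡ 67 (mod 449)
10^16 ≡ 67^2 = 4489 ≡ 448 (mod 449)
10^32 ≡ 448^2 = 200704 ≡ 1 (mod 449)
10^64 ≡ 1^2 = 1 ≡ 1 (mod 449)
10^128 ≡ 1^2 = 1 ≡ 1 (mod 449)
10^256 ≡ 1^2 = 1 ≡ 1 (mod 449)
448 = 256 + 128 + 64 in binary powers of 2.
So 10^448 ≡ 1 · 1 · 1 ≡ 1 (mod 449).
Since the result is 1, base 10 gives no evidence that 449 is composite.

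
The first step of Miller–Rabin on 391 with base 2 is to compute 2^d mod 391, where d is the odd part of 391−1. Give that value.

391 − 1 = 390 = 2^1 · 195, so d = 195.
2^1 ≡ 2 (mod 391)
2^2 ≡ 2^2 = 4 ≡ 4 (mod 391)
2^4 ≡ 4^2 = 16 ≡ 16 (mod 391)
2^8 ≡ 16^2 = 256 ≡ 256 (mod 391)
2^16 ≡ 256^2 = 65536 ≡ 239 (mod 391)
2^32 ≡ 239^2 = 57121 ≡ 35 (mod 391)
2^64 ≡ 35^2 = 1225 ≡ 52 (mod 391)
2^128 ≡ 52^2 = 2704 ≡ 358 (mod 391)
195 = 128 + 64 + 2 + 1 in binary powers of 2.
So 2^195 ≡ 358 · 52 · 4 · 2 ≡ 348 (mod 391).
Squaring chain: 348; never reaches −1, so base 2 is a Miller–Rabin witness that 391 is composite.

348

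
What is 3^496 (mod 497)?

445

3^1 ≡ 3 (mod 497)
3^2 ≡ 3^2 = 9 ≡ 9 (mod 497)
3^4 ≡ 9^2 = 81 ≡ 81 (mod 497)
3^8 ≡ 81^2 = 6561 ≡ 100 (mod 497)
3^16 ≡ 100^2 = 10000 ≡ 60 (mod 497)
3^32 ≡ 60^2 = 3600 ≡ 121 (mod 497)
3^64 ≡ 121^2 = 14641 ≡ 228 (mod 497)
3^128 ≡ 228^2 = 51984 ≡ 296 (mod 497)
3^256 ≡ 296^2 = 87616 ≡ 144 (mod 497)
496 = 256 + 128 + 64 + 32 + 16 in binary powers of 2.
So 3^496 ≡ 144 · 296 · 228 · 121 · 60 ≡ 445 (mod 497).
Since 445 ≠ 1, base 3 is a Fermat witness: 497 is composite.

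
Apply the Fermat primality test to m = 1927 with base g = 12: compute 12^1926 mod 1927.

12^1 ≡ 12 (mod 1927)
12^2 ≡ 12^2 = 144 ≡ 144 (mod 1927)
12^4 ≡ 144^2 = 20736 ≡ 1466 (mod 1927)
12^8 ≡ 1466^2 = 2149156 ≡ 551 (mod 1927)
12^16 ≡ 551^2 = 303601 ≡ 1062 (mod 1927)
12^32 ≡ 1062^2 = 1127844 ≡ 549 (mod 1927)
12^64 ≡ 549^2 = 301401 ≡ 789 (mod 1927)
12^128 ≡ 789^2 = 622521 ≡ 100 (mod 1927)
12^256 ≡ 100^2 = 10000 ≡ 365 (mod 1927)
12^512 ≡ 365^2 = 133225 ≡ 262 (mod 1927)
12^1024 ≡ 262^2 = 68644 ≡ 1199 (mod 1927)
1926 = 1024 + 512 + 256 + 128 + 4 + 2 in binary powers of 2.
So 12^1926 ≡ 1199 · 262 · 365 · 100 · 1466 · 144 ≡ 1840 (mod 1927).
Since 1840 ≠ 1, base 12 is a Fermat witness: 1927 is composite.

1840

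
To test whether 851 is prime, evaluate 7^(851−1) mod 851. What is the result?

7^1 ≡ 7 (mod 851)
7^2 ≡ 7^2 = 49 ≡ 49 (mod 851)
7^4 ≡ 49^2 = 2401 ≡ 699 (mod 851)
7^8 ≡ 699^2 = 488601 ≡ 127 (mod 851)
7^16 ≡ 127^2 = 16129 ≡ 811 (mod 851)
7^32 ≡ 811^2 = 657721 ≡ 749 (mod 851)
7^64 ≡ 749^2 = 561001 ≡ 192 (mod 851)
7^128 ≡ 192^2 = 36864 ≡ 271 (mod 851)
7^256 ≡ 271^2 = 73441 ≡ 255 (mod 851)
7^512 ≡ 255^2 = 65025 ≡ 349 (mod 851)
850 = 512 + 256 + 64 + 16 + 2 in binary powers of 2.
So 7^850 ≡ 349 · 255 · 192 · 811 · 49 ≡ 255 (mod 851).
Since 255 ≠ 1, base 7 is a Fermat witness: 851 is composite.

255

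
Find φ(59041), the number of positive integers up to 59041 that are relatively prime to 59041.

Factor: 59041 = 17 · 23 · 151.
φ(59041) = (17−1) · (23−1) · (151−1) = 16 · 22 · 150 = 52800.

52800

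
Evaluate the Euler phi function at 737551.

712320

Factor: 737551 = 61 · 107 · 113.
φ(737551) = (61−1) · (107−1) · (113−1) = 60 · 106 · 112 = 712320.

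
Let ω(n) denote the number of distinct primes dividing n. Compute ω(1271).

1271 = 31 · 41
1271 = 31 · 41, which has 2 distinct prime factors.

2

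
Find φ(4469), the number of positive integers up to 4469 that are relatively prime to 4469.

Factor: 4469 = 41 · 109.
φ(4469) = (41−1) · (109−1) = 40 · 108 = 4320.

4320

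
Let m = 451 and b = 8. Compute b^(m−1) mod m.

8^1 ≡ 8 (mod 451)
8^2 ≡ 8^2 = 64 ≡ 64 (mod 451)
8^4 ≡ 64^2 = 4096 ≡ 37 (mod 451)
8^8 ≡ 37^2 = 1369 ≡ 16 (mod 451)
8^16 ≡ 16^2 = 256 ≡ 256 (mod 451)
8^32 ≡ 256^2 = 65536 ≡ 141 (mod 451)
8^64 ≡ 141^2 = 19881 ≡ 37 (mod 451)
8^128 ≡ 37^2 = 1369 ≡ 16 (mod 451)
8^256 ≡ 16^2 = 256 ≡ 256 (mod 451)
450 = 256 + 128 + 64 + 2 in binary powers of 2.
So 8^450 ≡ 256 · 16 · 37 · 64 ≡ 122 (mod 451).
Since 122 ≠ 1, base 8 is a Fermat witness: 451 is composite.

122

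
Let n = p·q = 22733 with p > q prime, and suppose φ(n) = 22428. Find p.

179

φ(n) = (p−1)(q−1) = n − (p+q) + 1, so p + q = 22733 − 22428 + 1 = 306.
p and q are the roots of t² − 306t + 22733 = 0.
Discriminant: 306² − 4·22733 = 93636 − 90932 = 2704; √2704 = 52.
q = (306 − 52)/2 = 127, p = (306 + 52)/2 = 179.
Check: 127 · 179 = 22733.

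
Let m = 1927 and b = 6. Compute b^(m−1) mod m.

6^1 ≡ 6 (mod 1927)
6^2 ≡ 6^2 = 36 ≡ 36 (mod 1927)
6^4 ≡ 36^2 = 1296 ≡ 1296 (mod 1927)
6^8 ≡ 1296^2 = 1679616 ≡ 1199 (mod 1927)
6^16 ≡ 1199^2 = 1437601 ≡ 59 (mod 1927)
6^32 ≡ 59^2 = 3481 ≡ 1554 (mod 1927)
6^64 ≡ 1554^2 = 2414916 ≡ 385 (mod 1927)
6^128 ≡ 385^2 = 148225 ≡ 1773 (mod 1927)
6^256 ≡ 1773^2 = 3143529 ≡ 592 (mod 1927)
6^512 ≡ 592^2 = 350464 ≡ 1677 (mod 1927)
6^1024 ≡ 1677^2 = 2812329 ≡ 836 (mod 1927)
1926 = 1024 + 512 + 256 + 128 + 4 + 2 in binary powers of 2.
So 6^1926 ≡ 836 · 1677 · 592 · 1773 · 1296 · 36 ≡ 777 (mod 1927).
Since 777 ≠ 1, base 6 is a Fermat witness: 1927 is composite.

777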